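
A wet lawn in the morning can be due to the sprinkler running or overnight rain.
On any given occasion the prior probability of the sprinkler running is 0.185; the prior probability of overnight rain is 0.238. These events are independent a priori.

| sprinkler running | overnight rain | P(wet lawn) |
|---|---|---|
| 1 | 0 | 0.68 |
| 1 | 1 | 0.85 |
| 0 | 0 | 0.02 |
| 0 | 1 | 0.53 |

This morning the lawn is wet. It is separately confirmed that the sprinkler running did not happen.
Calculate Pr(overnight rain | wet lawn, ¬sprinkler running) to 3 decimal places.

Pr(overnight rain | wet lawn, ¬sprinkler running) ≈ 0.892

Weight on overnight rain=true, given the evidence: 0.53×0.238 = 0.126140
Denominator P(wet lawn | ¬sprinkler running): 0.02×0.762 + 0.53×0.238 = 0.141380
P(overnight rain | wet lawn, ¬sprinkler running) = 0.126140/0.141380 ≈ 0.892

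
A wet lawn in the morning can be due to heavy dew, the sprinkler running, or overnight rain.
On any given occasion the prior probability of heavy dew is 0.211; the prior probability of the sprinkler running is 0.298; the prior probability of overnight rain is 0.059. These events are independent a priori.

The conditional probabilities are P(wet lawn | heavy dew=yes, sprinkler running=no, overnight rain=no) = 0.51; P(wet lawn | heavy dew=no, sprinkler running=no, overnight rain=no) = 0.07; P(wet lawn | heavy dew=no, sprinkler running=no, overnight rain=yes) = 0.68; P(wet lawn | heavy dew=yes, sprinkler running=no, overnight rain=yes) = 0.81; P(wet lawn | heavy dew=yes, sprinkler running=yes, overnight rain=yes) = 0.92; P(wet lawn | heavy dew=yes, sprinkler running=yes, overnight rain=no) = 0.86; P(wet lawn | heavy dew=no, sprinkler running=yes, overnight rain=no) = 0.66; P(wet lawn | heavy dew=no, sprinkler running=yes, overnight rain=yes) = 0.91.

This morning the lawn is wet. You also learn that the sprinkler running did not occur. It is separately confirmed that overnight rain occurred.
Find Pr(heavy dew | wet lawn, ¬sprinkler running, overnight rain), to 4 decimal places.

P(wet lawn | ¬sprinkler running, overnight rain) = 0.68·0.789 + 0.81·0.211 = 0.536520 + 0.170910 = 0.707430
Of this, 0.170910 comes from 0.81·0.211 (the heavy dew=true cases).
So P(heavy dew | wet lawn, ¬sprinkler running, overnight rain) = 0.170910/0.707430 ≈ 0.2416.

Pr(heavy dew | wet lawn, ¬sprinkler running, overnight rain) ≈ 0.2416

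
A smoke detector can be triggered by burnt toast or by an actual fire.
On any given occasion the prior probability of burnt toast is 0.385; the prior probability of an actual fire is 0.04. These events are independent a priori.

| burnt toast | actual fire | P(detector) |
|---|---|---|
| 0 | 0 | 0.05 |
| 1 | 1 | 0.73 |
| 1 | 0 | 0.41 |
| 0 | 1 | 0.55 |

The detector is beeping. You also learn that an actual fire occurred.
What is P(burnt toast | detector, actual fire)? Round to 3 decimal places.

P(burnt toast | detector, actual fire) ≈ 0.454

For the numerator, keep only burnt toast=true terms: 0.73×0.385 = 0.281050
The normalizing constant is 0.55×0.615 + 0.73×0.385 = 0.619300
Posterior = 0.281050 / 0.619300 ≈ 0.454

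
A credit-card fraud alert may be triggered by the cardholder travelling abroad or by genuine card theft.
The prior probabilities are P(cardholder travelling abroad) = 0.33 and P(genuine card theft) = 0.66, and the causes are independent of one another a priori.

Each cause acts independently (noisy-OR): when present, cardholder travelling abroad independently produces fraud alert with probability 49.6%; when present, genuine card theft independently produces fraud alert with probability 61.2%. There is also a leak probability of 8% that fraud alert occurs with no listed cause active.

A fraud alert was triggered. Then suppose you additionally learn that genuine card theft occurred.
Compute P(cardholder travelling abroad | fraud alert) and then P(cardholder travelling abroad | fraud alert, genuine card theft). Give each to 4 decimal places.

Under noisy-OR, P(fraud alert | causes) = 1 − (1−0.08)·∏(1−qᵢ) over the active causes.
Weight on cardholder travelling abroad=true, given the evidence: 0.060175 + 0.178616 = 0.238791
Normalizer over all consistent configurations: 0.08·0.67·0.34 + 0.64304·0.67·0.66 + 0.53632·0.33·0.34 + 0.820092·0.33·0.66 = 0.541367
P(cardholder travelling abroad | fraud alert) = 0.238791/0.541367 ≈ 0.4411

Now condition on the additional information:
For the numerator, keep only cardholder travelling abroad=true terms: 0.820092×0.33 = 0.270630
Normalizer over all consistent configurations: 0.64304×0.67 + 0.820092×0.33 = 0.701467
P(cardholder travelling abroad | fraud alert, genuine card theft) = 0.270630/0.701467 ≈ 0.3858

P(cardholder travelling abroad | fraud alert) ≈ 0.4411; P(cardholder travelling abroad | fraud alert, genuine card theft) ≈ 0.3858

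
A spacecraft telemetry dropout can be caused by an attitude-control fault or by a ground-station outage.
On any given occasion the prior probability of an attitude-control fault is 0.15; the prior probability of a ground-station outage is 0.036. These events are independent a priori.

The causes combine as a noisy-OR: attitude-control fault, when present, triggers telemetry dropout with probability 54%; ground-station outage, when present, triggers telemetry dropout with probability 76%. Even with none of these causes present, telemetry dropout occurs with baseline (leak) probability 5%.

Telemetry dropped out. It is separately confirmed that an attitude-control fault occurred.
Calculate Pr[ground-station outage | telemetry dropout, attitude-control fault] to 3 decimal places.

Under noisy-OR, P(telemetry dropout | causes) = 1 − (1−0.05)·∏(1−qᵢ) over the active causes.
Weight on ground-station outage=true, given the evidence: 0.89512·0.036 = 0.032224
The normalizing constant is 0.563·0.964 + 0.89512·0.036 = 0.574956
Posterior = 0.032224 / 0.574956 ≈ 0.056

Pr[ground-station outage | telemetry dropout, attitude-control fault] ≈ 0.056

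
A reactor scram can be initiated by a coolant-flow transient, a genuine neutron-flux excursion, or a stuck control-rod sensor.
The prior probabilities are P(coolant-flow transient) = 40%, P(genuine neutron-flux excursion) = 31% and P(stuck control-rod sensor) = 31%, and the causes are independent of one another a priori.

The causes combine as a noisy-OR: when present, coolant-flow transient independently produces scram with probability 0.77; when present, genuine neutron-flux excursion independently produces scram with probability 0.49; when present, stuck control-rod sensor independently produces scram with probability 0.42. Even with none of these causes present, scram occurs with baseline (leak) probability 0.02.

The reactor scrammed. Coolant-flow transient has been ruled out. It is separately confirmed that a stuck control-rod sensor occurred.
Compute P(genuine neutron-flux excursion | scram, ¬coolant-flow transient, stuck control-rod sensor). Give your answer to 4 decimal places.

P(genuine neutron-flux excursion | scram, ¬coolant-flow transient, stuck control-rod sensor) ≈ 0.4250

Under noisy-OR, P(scram | causes) = 1 − (1−0.02)·∏(1−qᵢ) over the active causes.
Sum P(scram|·) weighted by the priors over both values of genuine neutron-flux excursion:
  P(scram | ¬coolant-flow transient, stuck control-rod sensor) = 0.4316·0.69 + 0.710116·0.31
        = 0.297804 + 0.220136 = 0.517940
The terms with genuine neutron-flux excursion present sum to 0.220136, so
  P(genuine neutron-flux excursion | scram, ¬coolant-flow transient, stuck control-rod sensor) = 0.220136 / 0.517940 ≈ 0.4250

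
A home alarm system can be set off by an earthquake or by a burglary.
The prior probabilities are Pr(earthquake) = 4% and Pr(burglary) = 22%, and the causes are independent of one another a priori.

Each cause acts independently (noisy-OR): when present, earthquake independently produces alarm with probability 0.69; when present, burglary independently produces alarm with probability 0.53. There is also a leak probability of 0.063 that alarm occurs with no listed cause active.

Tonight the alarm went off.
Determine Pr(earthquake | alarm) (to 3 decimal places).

Pr(earthquake | alarm) ≈ 0.152

Under noisy-OR, P(alarm | causes) = 1 − (1−0.063)·∏(1−qᵢ) over the active causes.
Weight on earthquake=true, given the evidence: 0.022137 + 0.007599 = 0.029736
Normalizer over all consistent configurations: 0.063*0.96*0.78 + 0.55961*0.96*0.22 + 0.70953*0.04*0.78 + 0.863479*0.04*0.22 = 0.195100
Posterior = 0.029736 / 0.195100 ≈ 0.152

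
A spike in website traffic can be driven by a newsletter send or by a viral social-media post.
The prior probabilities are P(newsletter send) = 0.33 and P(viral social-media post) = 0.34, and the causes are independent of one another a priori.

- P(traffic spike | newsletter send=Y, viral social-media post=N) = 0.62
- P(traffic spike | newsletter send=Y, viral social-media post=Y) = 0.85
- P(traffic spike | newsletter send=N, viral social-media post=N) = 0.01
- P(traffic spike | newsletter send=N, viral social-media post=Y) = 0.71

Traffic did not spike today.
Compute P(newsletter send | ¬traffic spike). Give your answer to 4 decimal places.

Weight on newsletter send=true, given the evidence: 0.082764 + 0.016830 = 0.099594
The normalizing constant is 0.99×0.67×0.66 + 0.29×0.67×0.34 + 0.38×0.33×0.66 + 0.15×0.33×0.34 = 0.603434
P(newsletter send | ¬traffic spike) = 0.099594/0.603434 ≈ 0.1650

P(newsletter send | ¬traffic spike) ≈ 0.1650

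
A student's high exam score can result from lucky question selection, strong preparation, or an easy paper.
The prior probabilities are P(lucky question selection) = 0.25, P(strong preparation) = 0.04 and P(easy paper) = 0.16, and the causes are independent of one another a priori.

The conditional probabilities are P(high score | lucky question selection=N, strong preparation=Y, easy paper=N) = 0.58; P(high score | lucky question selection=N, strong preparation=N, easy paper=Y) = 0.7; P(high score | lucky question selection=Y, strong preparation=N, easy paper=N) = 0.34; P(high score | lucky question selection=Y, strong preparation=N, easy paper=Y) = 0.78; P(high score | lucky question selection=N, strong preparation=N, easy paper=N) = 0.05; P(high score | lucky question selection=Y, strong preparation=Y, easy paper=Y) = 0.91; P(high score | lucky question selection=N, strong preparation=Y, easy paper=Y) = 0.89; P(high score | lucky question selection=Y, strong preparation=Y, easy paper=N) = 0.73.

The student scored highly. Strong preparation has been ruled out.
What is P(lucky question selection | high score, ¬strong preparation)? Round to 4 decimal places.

P(lucky question selection | high score, ¬strong preparation) ≈ 0.4704

For the numerator, keep only lucky question selection=true terms: 0.071400 + 0.031200 = 0.102600
Denominator P(high score | ¬strong preparation): 0.05·0.75·0.84 + 0.7·0.75·0.16 + 0.34·0.25·0.84 + 0.78·0.25·0.16 = 0.218100
Posterior = 0.102600 / 0.218100 ≈ 0.4704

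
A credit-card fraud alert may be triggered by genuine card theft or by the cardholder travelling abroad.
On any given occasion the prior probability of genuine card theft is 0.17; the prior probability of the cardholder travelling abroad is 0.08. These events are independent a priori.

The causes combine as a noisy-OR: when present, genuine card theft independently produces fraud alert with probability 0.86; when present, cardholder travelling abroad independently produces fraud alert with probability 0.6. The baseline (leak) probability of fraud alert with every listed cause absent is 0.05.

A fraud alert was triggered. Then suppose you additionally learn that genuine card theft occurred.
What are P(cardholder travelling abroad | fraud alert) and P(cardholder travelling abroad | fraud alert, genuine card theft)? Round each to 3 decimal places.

Under noisy-OR, P(fraud alert | causes) = 1 − (1−0.05)·∏(1−qᵢ) over the active causes.
For the numerator, keep only cardholder travelling abroad=true terms: 0.041168 + 0.012876 = 0.054044
Denominator P(fraud alert): 0.05×0.83×0.92 + 0.62×0.83×0.08 + 0.867×0.17×0.92 + 0.9468×0.17×0.08 = 0.227823
Posterior = 0.054044 / 0.227823 ≈ 0.237

Now condition on the additional information:
P(fraud alert | genuine card theft) = 0.867·0.92 + 0.9468·0.08 = 0.797640 + 0.075744 = 0.873384
Restricting to configurations with cardholder travelling abroad present: 0.9468·0.08 = 0.075744.
Hence the posterior is 0.075744/0.873384 ≈ 0.087.
This is intercausal reasoning (explaining away): once genuine card theft accounts for the fraud alert, cardholder travelling abroad becomes less likely.

P(cardholder travelling abroad | fraud alert) ≈ 0.237; P(cardholder travelling abroad | fraud alert, genuine card theft) ≈ 0.087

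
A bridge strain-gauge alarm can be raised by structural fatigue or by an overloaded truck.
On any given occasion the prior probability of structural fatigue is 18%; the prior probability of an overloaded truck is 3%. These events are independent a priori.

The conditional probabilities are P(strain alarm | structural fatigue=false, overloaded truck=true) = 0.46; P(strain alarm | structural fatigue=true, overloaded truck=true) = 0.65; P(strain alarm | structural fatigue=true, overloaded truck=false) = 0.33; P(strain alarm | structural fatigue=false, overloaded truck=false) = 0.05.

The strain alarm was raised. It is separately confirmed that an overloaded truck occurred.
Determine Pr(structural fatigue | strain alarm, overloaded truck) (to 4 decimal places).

Pr(structural fatigue | strain alarm, overloaded truck) ≈ 0.2367

Enumerate both values of structural fatigue and weight by the priors:
  P(strain alarm | overloaded truck) = 0.46·0.82 + 0.65·0.18
        = 0.377200 + 0.117000 = 0.494200
The terms with structural fatigue present sum to 0.117000, so
  P(structural fatigue | strain alarm, overloaded truck) = 0.117000 / 0.494200 ≈ 0.2367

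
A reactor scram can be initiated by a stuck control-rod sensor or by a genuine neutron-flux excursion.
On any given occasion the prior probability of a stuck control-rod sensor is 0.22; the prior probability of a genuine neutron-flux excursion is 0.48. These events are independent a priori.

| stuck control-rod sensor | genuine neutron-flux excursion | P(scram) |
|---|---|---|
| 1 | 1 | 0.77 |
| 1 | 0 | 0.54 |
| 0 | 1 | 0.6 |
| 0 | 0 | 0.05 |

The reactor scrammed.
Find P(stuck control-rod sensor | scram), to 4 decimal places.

P(scram) = 0.05×0.78×0.52 + 0.6×0.78×0.48 + 0.54×0.22×0.52 + 0.77×0.22×0.48 = 0.020280 + 0.224640 + 0.061776 + 0.081312 = 0.388008
Restricting to configurations with stuck control-rod sensor present: 0.061776 + 0.081312 = 0.143088.
So P(stuck control-rod sensor | scram) = 0.143088/0.388008 ≈ 0.3688.

P(stuck control-rod sensor | scram) ≈ 0.3688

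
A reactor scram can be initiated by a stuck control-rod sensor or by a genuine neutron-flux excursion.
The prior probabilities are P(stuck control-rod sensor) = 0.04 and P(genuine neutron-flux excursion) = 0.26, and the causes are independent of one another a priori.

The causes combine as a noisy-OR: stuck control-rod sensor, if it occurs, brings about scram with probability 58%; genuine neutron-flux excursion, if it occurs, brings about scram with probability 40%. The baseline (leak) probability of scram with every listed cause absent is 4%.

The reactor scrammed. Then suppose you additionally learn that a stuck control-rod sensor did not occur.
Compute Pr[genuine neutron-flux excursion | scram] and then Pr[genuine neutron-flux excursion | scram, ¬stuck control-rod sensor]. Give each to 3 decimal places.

Under noisy-OR, P(scram | causes) = 1 − (1−0.04)·∏(1−qᵢ) over the active causes.
Sum P(scram|·) weighted by the priors over the 4 (stuck control-rod sensor, genuine neutron-flux excursion) configurations:
  P(scram) = 0.04*0.96*0.74 + 0.424*0.96*0.26 + 0.5968*0.04*0.74 + 0.75808*0.04*0.26
        = 0.028416 + 0.105830 + 0.017665 + 0.007884 = 0.159795
Keeping only the genuine neutron-flux excursion-present terms gives 0.113714, so
  P(genuine neutron-flux excursion | scram) = 0.113714 / 0.159795 ≈ 0.712

With the extra evidence:
P(scram | ¬stuck control-rod sensor) = 0.04×0.74 + 0.424×0.26 = 0.029600 + 0.110240 = 0.139840
Of this, 0.110240 comes from 0.424×0.26 (the genuine neutron-flux excursion=true cases).
P(genuine neutron-flux excursion | scram, ¬stuck control-rod sensor) = 0.110240 / 0.139840 ≈ 0.788
Ruling out stuck control-rod sensor raises the posterior on genuine neutron-flux excursion — the flip side of explaining away.

Pr[genuine neutron-flux excursion | scram] ≈ 0.712; Pr[genuine neutron-flux excursion | scram, ¬stuck control-rod sensor] ≈ 0.788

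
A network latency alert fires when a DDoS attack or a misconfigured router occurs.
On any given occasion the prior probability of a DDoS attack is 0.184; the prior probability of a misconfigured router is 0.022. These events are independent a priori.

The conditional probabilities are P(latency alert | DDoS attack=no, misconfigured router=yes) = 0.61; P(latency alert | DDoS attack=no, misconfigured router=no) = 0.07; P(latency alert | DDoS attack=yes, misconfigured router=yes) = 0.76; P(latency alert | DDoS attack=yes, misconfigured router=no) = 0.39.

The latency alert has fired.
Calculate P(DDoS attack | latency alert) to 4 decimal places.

P(DDoS attack | latency alert) ≈ 0.5230

Sum P(latency alert|·) weighted by the priors over the 4 (DDoS attack, misconfigured router) configurations:
  P(latency alert) = 0.07·0.816·0.978 + 0.61·0.816·0.022 + 0.39·0.184·0.978 + 0.76·0.184·0.022
        = 0.055863 + 0.010951 + 0.070181 + 0.003076 = 0.140071
The terms with DDoS attack present sum to 0.073257, so
  P(DDoS attack | latency alert) = 0.073257 / 0.140071 ≈ 0.5230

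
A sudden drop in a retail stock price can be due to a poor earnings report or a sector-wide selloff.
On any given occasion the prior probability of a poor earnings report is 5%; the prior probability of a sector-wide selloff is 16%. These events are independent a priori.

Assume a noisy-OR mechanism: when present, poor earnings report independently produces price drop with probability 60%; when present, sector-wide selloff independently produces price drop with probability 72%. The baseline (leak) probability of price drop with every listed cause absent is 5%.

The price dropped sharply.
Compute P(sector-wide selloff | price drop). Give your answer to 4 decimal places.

Under noisy-OR, P(price drop | causes) = 1 − (1−0.05)·∏(1−qᵢ) over the active causes.
Sum P(price drop|·) weighted by the priors over the 4 (poor earnings report, sector-wide selloff) configurations:
  P(price drop) = 0.05·0.95·0.84 + 0.734·0.95·0.16 + 0.62·0.05·0.84 + 0.8936·0.05·0.16
        = 0.039900 + 0.111568 + 0.026040 + 0.007149 = 0.184657
The terms with sector-wide selloff present sum to 0.118717, so
  P(sector-wide selloff | price drop) = 0.118717 / 0.184657 ≈ 0.6429

P(sector-wide selloff | price drop) ≈ 0.6429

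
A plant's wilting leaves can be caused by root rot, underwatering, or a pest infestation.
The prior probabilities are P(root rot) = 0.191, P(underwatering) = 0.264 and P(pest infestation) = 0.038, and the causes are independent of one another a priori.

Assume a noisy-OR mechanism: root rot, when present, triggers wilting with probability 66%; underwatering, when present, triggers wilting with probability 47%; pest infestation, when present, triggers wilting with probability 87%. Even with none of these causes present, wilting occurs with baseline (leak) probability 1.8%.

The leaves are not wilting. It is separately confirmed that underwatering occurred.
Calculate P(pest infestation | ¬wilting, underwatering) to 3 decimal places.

Under noisy-OR, P(wilting | causes) = 1 − (1−0.018)·∏(1−qᵢ) over the active causes.
Weight on pest infestation=true, given the evidence: 0.002080 + 0.000167 = 0.002247
The normalizing constant is 0.52046·0.809·0.962 + 0.06766·0.809·0.038 + 0.176956·0.191·0.962 + 0.023004·0.191·0.038 = 0.439813
Posterior = 0.002247 / 0.439813 ≈ 0.005

P(pest infestation | ¬wilting, underwatering) ≈ 0.005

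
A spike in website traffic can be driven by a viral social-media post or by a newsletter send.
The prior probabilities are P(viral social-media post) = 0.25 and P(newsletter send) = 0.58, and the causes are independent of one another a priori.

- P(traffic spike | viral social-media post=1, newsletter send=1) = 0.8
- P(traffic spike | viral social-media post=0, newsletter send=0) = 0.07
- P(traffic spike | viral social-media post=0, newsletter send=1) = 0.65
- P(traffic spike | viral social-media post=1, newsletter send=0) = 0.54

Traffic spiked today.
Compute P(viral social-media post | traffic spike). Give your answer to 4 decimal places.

P(viral social-media post | traffic spike) ≈ 0.3617

P(traffic spike) = 0.07×0.75×0.42 + 0.65×0.75×0.58 + 0.54×0.25×0.42 + 0.8×0.25×0.58 = 0.022050 + 0.282750 + 0.056700 + 0.116000 = 0.477500
Of this, 0.172700 comes from 0.056700 + 0.116000 (the viral social-media post=true cases).
So P(viral social-media post | traffic spike) = 0.172700/0.477500 ≈ 0.3617.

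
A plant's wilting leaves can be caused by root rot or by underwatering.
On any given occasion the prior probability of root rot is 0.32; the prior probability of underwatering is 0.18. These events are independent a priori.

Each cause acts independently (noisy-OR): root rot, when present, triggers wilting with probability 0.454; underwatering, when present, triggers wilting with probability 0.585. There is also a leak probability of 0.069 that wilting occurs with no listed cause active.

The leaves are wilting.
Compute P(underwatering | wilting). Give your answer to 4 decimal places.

P(underwatering | wilting) ≈ 0.4185

Under noisy-OR, P(wilting | causes) = 1 − (1−0.069)·∏(1−qᵢ) over the active causes.
P(wilting) = 0.069*0.68*0.82 + 0.613635*0.68*0.18 + 0.491674*0.32*0.82 + 0.789045*0.32*0.18 = 0.038474 + 0.075109 + 0.129015 + 0.045449 = 0.288047
Restricting to configurations with underwatering present: 0.075109 + 0.045449 = 0.120558.
Hence the posterior is 0.120558/0.288047 ≈ 0.4185.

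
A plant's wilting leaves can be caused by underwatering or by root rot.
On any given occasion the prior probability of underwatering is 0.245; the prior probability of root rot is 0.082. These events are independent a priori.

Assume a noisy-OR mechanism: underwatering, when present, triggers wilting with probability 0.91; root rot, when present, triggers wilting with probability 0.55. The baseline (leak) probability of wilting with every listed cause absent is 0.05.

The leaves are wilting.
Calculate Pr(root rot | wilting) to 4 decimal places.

Pr(root rot | wilting) ≈ 0.1856

Under noisy-OR, P(wilting | causes) = 1 − (1−0.05)·∏(1−qᵢ) over the active causes.
Weight on root rot=true, given the evidence: 0.035443 + 0.019317 = 0.054760
Normalizer over all consistent configurations: 0.05×0.755×0.918 + 0.5725×0.755×0.082 + 0.9145×0.245×0.918 + 0.961525×0.245×0.082 = 0.295095
Posterior = 0.054760 / 0.295095 ≈ 0.1856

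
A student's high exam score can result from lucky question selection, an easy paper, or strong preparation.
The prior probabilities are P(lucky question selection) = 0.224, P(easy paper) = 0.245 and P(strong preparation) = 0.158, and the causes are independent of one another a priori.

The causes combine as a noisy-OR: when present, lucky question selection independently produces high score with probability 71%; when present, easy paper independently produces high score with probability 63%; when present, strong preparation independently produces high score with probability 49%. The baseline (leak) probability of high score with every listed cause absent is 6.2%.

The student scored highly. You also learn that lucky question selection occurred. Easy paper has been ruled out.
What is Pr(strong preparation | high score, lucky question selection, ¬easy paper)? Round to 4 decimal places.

Under noisy-OR, P(high score | causes) = 1 − (1−0.062)·∏(1−qᵢ) over the active causes.
P(high score | lucky question selection, ¬easy paper) = 0.72798·0.842 + 0.86127·0.158 = 0.612959 + 0.136081 = 0.749040
The strong preparation-present share is 0.86127·0.158 = 0.136081.
P(strong preparation | high score, lucky question selection, ¬easy paper) = 0.136081 / 0.749040 ≈ 0.1817

Pr(strong preparation | high score, lucky question selection, ¬easy paper) ≈ 0.1817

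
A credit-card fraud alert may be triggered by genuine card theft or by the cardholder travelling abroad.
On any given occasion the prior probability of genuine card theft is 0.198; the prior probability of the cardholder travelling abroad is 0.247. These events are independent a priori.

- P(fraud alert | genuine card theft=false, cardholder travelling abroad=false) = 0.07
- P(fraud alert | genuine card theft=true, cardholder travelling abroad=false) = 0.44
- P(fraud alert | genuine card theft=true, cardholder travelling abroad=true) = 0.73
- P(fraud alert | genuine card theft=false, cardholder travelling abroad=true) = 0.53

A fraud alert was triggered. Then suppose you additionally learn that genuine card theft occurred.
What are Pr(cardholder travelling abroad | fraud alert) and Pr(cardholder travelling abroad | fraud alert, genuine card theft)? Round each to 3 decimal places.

Enumerate the 4 (genuine card theft, cardholder travelling abroad) configurations and weight by the priors:
  P(fraud alert) = 0.07·0.802·0.753 + 0.53·0.802·0.247 + 0.44·0.198·0.753 + 0.73·0.198·0.247
        = 0.042273 + 0.104990 + 0.065601 + 0.035701 = 0.248565
Configurations with cardholder travelling abroad contribute 0.140691, so
  P(cardholder travelling abroad | fraud alert) = 0.140691 / 0.248565 ≈ 0.566

Now condition on the additional information:
P(fraud alert | genuine card theft) = 0.44·0.753 + 0.73·0.247 = 0.331320 + 0.180310 = 0.511630
The cardholder travelling abroad-present share is 0.73·0.247 = 0.180310.
P(cardholder travelling abroad | fraud alert, genuine card theft) = 0.180310 / 0.511630 ≈ 0.352
This is intercausal reasoning (explaining away): once genuine card theft accounts for the fraud alert, cardholder travelling abroad becomes less likely.

Pr(cardholder travelling abroad | fraud alert) ≈ 0.566; Pr(cardholder travelling abroad | fraud alert, genuine card theft) ≈ 0.352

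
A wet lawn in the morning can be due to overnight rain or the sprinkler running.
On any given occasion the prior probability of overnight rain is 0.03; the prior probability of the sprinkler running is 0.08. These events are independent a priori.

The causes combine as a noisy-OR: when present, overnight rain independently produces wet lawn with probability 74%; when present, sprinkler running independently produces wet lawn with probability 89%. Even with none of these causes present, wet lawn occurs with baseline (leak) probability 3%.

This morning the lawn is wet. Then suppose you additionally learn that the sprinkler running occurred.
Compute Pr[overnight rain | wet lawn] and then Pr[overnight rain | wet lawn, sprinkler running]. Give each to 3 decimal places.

Pr[overnight rain | wet lawn] ≈ 0.193; Pr[overnight rain | wet lawn, sprinkler running] ≈ 0.033

Under noisy-OR, P(wet lawn | causes) = 1 − (1−0.03)·∏(1−qᵢ) over the active causes.
By total probability over the 4 (overnight rain, sprinkler running) configurations:
  P(wet lawn) = 0.03·0.97·0.92 + 0.8933·0.97·0.08 + 0.7478·0.03·0.92 + 0.972258·0.03·0.08
        = 0.026772 + 0.069320 + 0.020639 + 0.002333 = 0.119064
The terms with overnight rain present sum to 0.022972, so
  P(overnight rain | wet lawn) = 0.022972 / 0.119064 ≈ 0.193

Now condition on the additional information:
P(wet lawn | sprinkler running) = 0.8933×0.97 + 0.972258×0.03 = 0.866501 + 0.029168 = 0.895669
Of this, 0.029168 comes from 0.972258×0.03 (the overnight rain=true cases).
So P(overnight rain | wet lawn, sprinkler running) = 0.029168/0.895669 ≈ 0.033.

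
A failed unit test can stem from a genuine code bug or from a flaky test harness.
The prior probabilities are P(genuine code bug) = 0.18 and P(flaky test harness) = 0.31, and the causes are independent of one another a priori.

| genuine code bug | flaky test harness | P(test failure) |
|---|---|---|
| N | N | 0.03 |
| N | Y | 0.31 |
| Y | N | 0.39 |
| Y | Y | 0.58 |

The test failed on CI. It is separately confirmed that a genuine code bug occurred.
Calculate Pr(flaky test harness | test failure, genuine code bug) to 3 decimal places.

By total probability over both values of flaky test harness:
  P(test failure | genuine code bug) = 0.39*0.69 + 0.58*0.31
        = 0.269100 + 0.179800 = 0.448900
Keeping only the flaky test harness-present terms gives 0.179800, so
  P(flaky test harness | test failure, genuine code bug) = 0.179800 / 0.448900 ≈ 0.401

Pr(flaky test harness | test failure, genuine code bug) ≈ 0.401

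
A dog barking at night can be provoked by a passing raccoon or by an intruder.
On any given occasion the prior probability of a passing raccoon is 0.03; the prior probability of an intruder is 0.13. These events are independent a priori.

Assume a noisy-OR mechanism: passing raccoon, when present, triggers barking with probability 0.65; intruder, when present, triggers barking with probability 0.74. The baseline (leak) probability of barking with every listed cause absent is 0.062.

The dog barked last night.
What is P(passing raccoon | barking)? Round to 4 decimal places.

Under noisy-OR, P(barking | causes) = 1 − (1−0.062)·∏(1−qᵢ) over the active causes.
Enumerate the 4 (passing raccoon, intruder) configurations and weight by the priors:
  P(barking) = 0.062·0.97·0.87 + 0.75612·0.97·0.13 + 0.6717·0.03·0.87 + 0.914642·0.03·0.13
        = 0.052322 + 0.095347 + 0.017531 + 0.003567 = 0.168767
Configurations with passing raccoon contribute 0.021098, so
  P(passing raccoon | barking) = 0.021098 / 0.168767 ≈ 0.1250

P(passing raccoon | barking) ≈ 0.1250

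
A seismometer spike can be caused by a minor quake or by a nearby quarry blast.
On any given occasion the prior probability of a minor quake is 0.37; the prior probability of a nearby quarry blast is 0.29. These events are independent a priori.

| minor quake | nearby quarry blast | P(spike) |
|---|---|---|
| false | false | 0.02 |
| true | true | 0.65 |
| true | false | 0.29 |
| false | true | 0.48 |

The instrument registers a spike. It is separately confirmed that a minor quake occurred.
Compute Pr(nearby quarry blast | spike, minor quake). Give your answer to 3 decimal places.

Weight on nearby quarry blast=true, given the evidence: 0.65·0.29 = 0.188500
Denominator P(spike | minor quake): 0.29·0.71 + 0.65·0.29 = 0.394400
P(nearby quarry blast | spike, minor quake) = 0.188500/0.394400 ≈ 0.478

Pr(nearby quarry blast | spike, minor quake) ≈ 0.478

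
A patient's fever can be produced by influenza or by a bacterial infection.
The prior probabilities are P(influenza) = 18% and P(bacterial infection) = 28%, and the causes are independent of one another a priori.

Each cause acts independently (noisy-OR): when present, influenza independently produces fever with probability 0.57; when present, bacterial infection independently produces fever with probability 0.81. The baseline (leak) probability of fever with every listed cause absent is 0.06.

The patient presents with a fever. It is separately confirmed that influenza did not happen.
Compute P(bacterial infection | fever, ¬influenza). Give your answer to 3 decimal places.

P(bacterial infection | fever, ¬influenza) ≈ 0.842

Under noisy-OR, P(fever | causes) = 1 − (1−0.06)·∏(1−qᵢ) over the active causes.
Enumerate both values of bacterial infection and weight by the priors:
  P(fever | ¬influenza) = 0.06*0.72 + 0.8214*0.28
        = 0.043200 + 0.229992 = 0.273192
Keeping only the bacterial infection-present terms gives 0.229992, so
  P(bacterial infection | fever, ¬influenza) = 0.229992 / 0.273192 ≈ 0.842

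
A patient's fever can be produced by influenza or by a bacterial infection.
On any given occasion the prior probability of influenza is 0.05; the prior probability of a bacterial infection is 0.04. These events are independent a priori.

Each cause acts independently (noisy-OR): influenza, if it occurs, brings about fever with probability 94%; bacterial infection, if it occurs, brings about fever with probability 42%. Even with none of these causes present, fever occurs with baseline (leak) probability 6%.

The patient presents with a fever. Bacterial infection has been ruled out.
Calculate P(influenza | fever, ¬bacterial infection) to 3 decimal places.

P(influenza | fever, ¬bacterial infection) ≈ 0.453

Under noisy-OR, P(fever | causes) = 1 − (1−0.06)·∏(1−qᵢ) over the active causes.
Sum P(fever|·) weighted by the priors over both values of influenza:
  P(fever | ¬bacterial infection) = 0.06·0.95 + 0.9436·0.05
        = 0.057000 + 0.047180 = 0.104180
Keeping only the influenza-present terms gives 0.047180, so
  P(influenza | fever, ¬bacterial infection) = 0.047180 / 0.104180 ≈ 0.453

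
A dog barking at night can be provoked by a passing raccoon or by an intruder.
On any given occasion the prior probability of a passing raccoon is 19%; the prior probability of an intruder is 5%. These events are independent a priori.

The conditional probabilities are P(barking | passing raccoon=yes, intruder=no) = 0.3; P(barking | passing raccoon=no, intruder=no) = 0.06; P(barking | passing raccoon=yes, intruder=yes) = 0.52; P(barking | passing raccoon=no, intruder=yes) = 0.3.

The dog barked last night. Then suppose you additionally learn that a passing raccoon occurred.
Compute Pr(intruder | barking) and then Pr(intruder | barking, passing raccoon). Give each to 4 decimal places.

Sum P(barking|·) weighted by the priors over the 4 (passing raccoon, intruder) configurations:
  P(barking) = 0.06×0.81×0.95 + 0.3×0.81×0.05 + 0.3×0.19×0.95 + 0.52×0.19×0.05
        = 0.046170 + 0.012150 + 0.054150 + 0.004940 = 0.117410
The terms with intruder present sum to 0.017090, so
  P(intruder | barking) = 0.017090 / 0.117410 ≈ 0.1456

Now condition on the additional information:
P(barking | passing raccoon) = 0.3*0.95 + 0.52*0.05 = 0.285000 + 0.026000 = 0.311000
The intruder-present share is 0.52*0.05 = 0.026000.
P(intruder | barking, passing raccoon) = 0.026000 / 0.311000 ≈ 0.0836
The drop from 0.1456 to 0.0836 is the explaining-away (discounting) effect.

Pr(intruder | barking) ≈ 0.1456; Pr(intruder | barking, passing raccoon) ≈ 0.0836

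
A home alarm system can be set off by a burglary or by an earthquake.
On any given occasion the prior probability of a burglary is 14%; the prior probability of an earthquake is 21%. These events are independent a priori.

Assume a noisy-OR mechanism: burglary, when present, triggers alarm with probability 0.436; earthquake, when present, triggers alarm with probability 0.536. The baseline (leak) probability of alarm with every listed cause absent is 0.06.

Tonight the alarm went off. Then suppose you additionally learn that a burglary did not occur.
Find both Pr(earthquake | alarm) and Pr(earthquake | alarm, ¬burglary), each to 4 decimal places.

Pr(earthquake | alarm) ≈ 0.5721; Pr(earthquake | alarm, ¬burglary) ≈ 0.7141

Under noisy-OR, P(alarm | causes) = 1 − (1−0.06)·∏(1−qᵢ) over the active causes.
P(alarm) = 0.06·0.86·0.79 + 0.56384·0.86·0.21 + 0.46984·0.14·0.79 + 0.754006·0.14·0.21 = 0.040764 + 0.101830 + 0.051964 + 0.022168 = 0.216726
Of this, 0.123998 comes from 0.101830 + 0.022168 (the earthquake=true cases).
So P(earthquake | alarm) = 0.123998/0.216726 ≈ 0.5721.

With the extra evidence:
By total probability over both values of earthquake:
  P(alarm | ¬burglary) = 0.06×0.79 + 0.56384×0.21
        = 0.047400 + 0.118406 = 0.165806
Keeping only the earthquake-present terms gives 0.118406, so
  P(earthquake | alarm, ¬burglary) = 0.118406 / 0.165806 ≈ 0.7141
With burglary excluded, earthquake must carry more of the explanatory weight for the alarm.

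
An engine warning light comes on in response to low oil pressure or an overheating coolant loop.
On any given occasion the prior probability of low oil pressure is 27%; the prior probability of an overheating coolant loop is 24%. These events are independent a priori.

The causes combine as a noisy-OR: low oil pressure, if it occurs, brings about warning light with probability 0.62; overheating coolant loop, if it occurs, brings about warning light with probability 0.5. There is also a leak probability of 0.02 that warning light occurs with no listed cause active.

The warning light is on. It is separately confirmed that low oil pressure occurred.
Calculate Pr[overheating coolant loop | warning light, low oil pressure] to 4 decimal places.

Under noisy-OR, P(warning light | causes) = 1 − (1−0.02)·∏(1−qᵢ) over the active causes.
P(warning light | low oil pressure) = 0.6276×0.76 + 0.8138×0.24 = 0.476976 + 0.195312 = 0.672288
The overheating coolant loop-present share is 0.8138×0.24 = 0.195312.
Hence the posterior is 0.195312/0.672288 ≈ 0.2905.

Pr[overheating coolant loop | warning light, low oil pressure] ≈ 0.2905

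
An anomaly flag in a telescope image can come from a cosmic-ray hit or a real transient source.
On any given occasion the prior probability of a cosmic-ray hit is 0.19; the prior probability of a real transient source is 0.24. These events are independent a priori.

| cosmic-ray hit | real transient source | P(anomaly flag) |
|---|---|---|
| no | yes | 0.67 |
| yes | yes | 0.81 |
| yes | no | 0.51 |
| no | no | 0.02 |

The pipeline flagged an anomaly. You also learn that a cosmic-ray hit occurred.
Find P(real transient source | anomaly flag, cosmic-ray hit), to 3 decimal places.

P(real transient source | anomaly flag, cosmic-ray hit) ≈ 0.334

Enumerate both values of real transient source and weight by the priors:
  P(anomaly flag | cosmic-ray hit) = 0.51×0.76 + 0.81×0.24
        = 0.387600 + 0.194400 = 0.582000
The terms with real transient source present sum to 0.194400, so
  P(real transient source | anomaly flag, cosmic-ray hit) = 0.194400 / 0.582000 ≈ 0.334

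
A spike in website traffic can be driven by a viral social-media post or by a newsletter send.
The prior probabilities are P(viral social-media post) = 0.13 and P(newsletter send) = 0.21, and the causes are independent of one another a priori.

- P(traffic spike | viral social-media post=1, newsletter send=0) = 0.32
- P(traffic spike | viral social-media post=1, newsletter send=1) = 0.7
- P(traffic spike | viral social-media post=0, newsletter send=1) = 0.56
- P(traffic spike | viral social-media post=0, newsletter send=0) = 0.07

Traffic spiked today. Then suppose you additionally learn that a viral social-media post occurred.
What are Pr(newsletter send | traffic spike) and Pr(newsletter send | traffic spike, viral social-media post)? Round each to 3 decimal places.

Pr(newsletter send | traffic spike) ≈ 0.600; Pr(newsletter send | traffic spike, viral social-media post) ≈ 0.368

Numerator (weight on configurations with newsletter send): 0.102312 + 0.019110 = 0.121422
Denominator P(traffic spike): 0.07×0.87×0.79 + 0.56×0.87×0.21 + 0.32×0.13×0.79 + 0.7×0.13×0.21 = 0.202397
P(newsletter send | traffic spike) = 0.121422/0.202397 ≈ 0.600

With the extra evidence:
For the numerator, keep only newsletter send=true terms: 0.7×0.21 = 0.147000
Denominator P(traffic spike | viral social-media post): 0.32×0.79 + 0.7×0.21 = 0.399800
P(newsletter send | traffic spike, viral social-media post) = 0.147000/0.399800 ≈ 0.368
This is intercausal reasoning (explaining away): once viral social-media post accounts for the traffic spike, newsletter send becomes less likely.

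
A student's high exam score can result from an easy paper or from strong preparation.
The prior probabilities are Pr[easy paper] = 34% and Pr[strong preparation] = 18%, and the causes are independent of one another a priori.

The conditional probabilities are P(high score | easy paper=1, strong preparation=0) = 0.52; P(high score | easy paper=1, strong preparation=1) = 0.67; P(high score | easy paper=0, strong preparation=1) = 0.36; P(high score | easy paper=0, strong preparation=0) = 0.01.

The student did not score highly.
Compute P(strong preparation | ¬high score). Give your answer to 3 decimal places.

By total probability over the 4 (easy paper, strong preparation) configurations:
  P(¬high score) = 0.99×0.66×0.82 + 0.64×0.66×0.18 + 0.48×0.34×0.82 + 0.33×0.34×0.18
        = 0.535788 + 0.076032 + 0.133824 + 0.020196 = 0.765840
Configurations with strong preparation contribute 0.096228, so
  P(strong preparation | ¬high score) = 0.096228 / 0.765840 ≈ 0.126

P(strong preparation | ¬high score) ≈ 0.126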